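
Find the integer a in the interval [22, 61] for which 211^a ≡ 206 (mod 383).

Compute 211^22 mod 383 = 298, then multiply by 211 repeatedly:
  211^22=298  211^23=66  211^24=138  211^25=10  211^26=195
  211^27=164  211^28=134  211^29=315  211^30=206
Found 206 at exponent 30.

30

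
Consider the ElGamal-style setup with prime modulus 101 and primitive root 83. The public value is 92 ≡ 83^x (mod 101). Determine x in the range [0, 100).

Baby-step giant-step with m = ceil(sqrt(100)) = 10.
Baby table (83^j mod 101 for j=0..9):
  0:1  1:83  2:21  3:26  4:37  5:41  6:70  7:53
  8:56  9:2
Giant step factor: 83^(-10) ≡ 14 (mod 101).
Scan 92·14^i mod 101 for i = 0, 1, …:
  i=0: 92   i=1: 76   i=2: 54   i=3: 49
  i=4: 80   i=5: 9   i=6: 25   i=7: 47
  i=8: 52   i=9: 21
Match at i=9, j=2: x = 9·10 + 2 = 92.

92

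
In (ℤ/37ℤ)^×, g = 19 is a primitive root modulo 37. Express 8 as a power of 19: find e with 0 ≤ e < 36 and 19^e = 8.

33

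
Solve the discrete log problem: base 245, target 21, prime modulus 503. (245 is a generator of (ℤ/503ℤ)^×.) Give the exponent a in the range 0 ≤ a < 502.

Baby-step giant-step with m = ceil(sqrt(502)) = 23.
Baby table (245^j mod 503 for j=0..22):
  0:1  1:245  2:168  3:417  4:56  5:139  6:354  7:214
  8:118  9:239  10:207  11:415  12:69  13:306  14:23  15:102
  16:343  17:34  18:282  19:179  20:94  21:395  22:199
Giant step factor: 245^(-23) ≡ 489 (mod 503).
Scan 21·489^i mod 503 for i = 0, 1, …:
  i=0: 21   i=1: 209   i=2: 92   i=3: 221
  i=4: 427   i=5: 58   i=6: 194   i=7: 302
  i=8: 299   i=9: 341     …   i=13: 227
  i=14: 343
Match at i=14, j=16: a = 14·23 + 16 = 338.

338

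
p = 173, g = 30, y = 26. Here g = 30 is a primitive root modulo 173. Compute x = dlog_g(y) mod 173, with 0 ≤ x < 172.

61

Baby-step giant-step with m = ceil(sqrt(172)) = 14.
Baby table (30^j mod 173 for j=0..13):
  0:1  1:30  2:35  3:12  4:14  5:74  6:144  7:168
  8:23  9:171  10:113  11:103  12:149  13:145
Giant step factor: 30^(-14) ≡ 90 (mod 173).
Scan 26·90^i mod 173 for i = 0, 1, …:
  i=0: 26   i=1: 91   i=2: 59   i=3: 120
  i=4: 74
Match at i=4, j=5: x = 4·14 + 5 = 61.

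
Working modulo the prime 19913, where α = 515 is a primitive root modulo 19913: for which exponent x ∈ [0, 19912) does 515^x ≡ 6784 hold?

11894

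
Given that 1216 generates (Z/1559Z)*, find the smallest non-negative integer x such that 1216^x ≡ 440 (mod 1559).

266

Baby-step giant-step with m = ceil(sqrt(1558)) = 40.
Baby table (1216^j mod 1559 for j=0..39):
  0:1  1:1216  2:724  3:1108  4:352  5:866  6:731  7:266
  8:743  9:827  10:77  11:92  12:1183  13:1130  14:601  15:1204
  16:163  17:215  18:1087  19:1319  20:1252  21:848  22:669  23:1265
  24:1066  25:727  26:79  27:965  28:1072  29:228  30:1305  31:1377
  32:66  33:747  34:1014  35:1414  36:1406  37:1032  38:1476  39:407
Giant step factor: 1216^(-40) ≡ 1172 (mod 1559).
Scan 440·1172^i mod 1559 for i = 0, 1, …:
  i=0: 440   i=1: 1210   i=2: 989   i=3: 771
  i=4: 951   i=5: 1446   i=6: 79
Match at i=6, j=26: x = 6·40 + 26 = 266.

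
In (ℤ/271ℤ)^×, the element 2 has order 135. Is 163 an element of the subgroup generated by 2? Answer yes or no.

yes

163 ∈ ⟨2⟩ iff 163^135 ≡ 1 (mod 271), since |⟨2⟩| = 135.
163^135 mod 271 = 1.
Since 1 = 1, 163 lies in the subgroup.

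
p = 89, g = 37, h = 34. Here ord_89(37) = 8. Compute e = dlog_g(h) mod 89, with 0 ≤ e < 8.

2

Successive powers of 37 modulo 89:
  37^0=1  37^1=37  37^2=34
So 37^2 ≡ 34 (mod 89), giving e = 2.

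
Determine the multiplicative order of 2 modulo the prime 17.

8

The order of 2 must divide p − 1 = 16 = 2^4.
Divisors: 1, 2, 4, 8, 16.
Check each in increasing order: 2^1 ≡ 2;  2^2 ≡ 4;  2^4 ≡ 16;  2^8 ≡ 1.
Smallest exponent giving 1 is 8.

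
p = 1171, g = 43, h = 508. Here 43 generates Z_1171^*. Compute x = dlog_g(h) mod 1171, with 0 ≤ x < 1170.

Baby-step giant-step with m = ceil(sqrt(1170)) = 35.
Baby table (43^j mod 1171 for j=0..34):
  0:1  1:43  2:678  3:1050  4:652  5:1103  6:589  7:736
  8:31  9:162  10:1111  11:933  12:305  13:234  14:694  15:567
  16:961  17:338  18:482  19:819  20:87  21:228  22:436  23:12
  24:516  25:1110  26:890  27:798  28:355  29:42  30:635  31:372
  32:773  33:451  34:657
Giant step factor: 43^(-35) ≡ 470 (mod 1171).
Scan 508·470^i mod 1171 for i = 0, 1, …:
  i=0: 508   i=1: 1047   i=2: 270   i=3: 432
  i=4: 457   i=5: 497   i=6: 561   i=7: 195
  i=8: 312   i=9: 265     …   i=27: 1100
  i=28: 589
Match at i=28, j=6: x = 28·35 + 6 = 986.

986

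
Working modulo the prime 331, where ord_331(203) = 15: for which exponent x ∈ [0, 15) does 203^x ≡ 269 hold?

Successive powers of 203 modulo 331:
  203^0=1  203^1=203  203^2=165  203^3=64  203^4=83  203^5=299
  203^6=124  203^7=16  203^8=269
So 203^8 ≡ 269 (mod 331), giving x = 8.

8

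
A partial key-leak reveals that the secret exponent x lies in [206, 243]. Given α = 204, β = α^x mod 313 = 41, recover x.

Compute 204^206 mod 313 = 128, then multiply by 204 repeatedly:
  204^206=128  204^207=133  204^208=214  204^209=149  204^210=35
  204^211=254  204^212=171  204^213=141  204^214=281  204^215=45
  204^216=103  204^217=41
Found 41 at exponent 217.

217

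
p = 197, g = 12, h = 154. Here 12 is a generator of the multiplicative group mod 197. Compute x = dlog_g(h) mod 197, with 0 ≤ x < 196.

92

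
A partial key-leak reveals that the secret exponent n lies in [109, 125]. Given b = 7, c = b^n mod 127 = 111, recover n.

Compute 7^109 mod 127 = 14, then multiply by 7 repeatedly:
  7^109=14  7^110=98  7^111=51  7^112=103  7^113=86
  7^114=94  7^115=23  7^116=34  7^117=111
Found 111 at exponent 117.

117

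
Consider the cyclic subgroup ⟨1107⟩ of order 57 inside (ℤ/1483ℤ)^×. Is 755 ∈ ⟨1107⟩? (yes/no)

yes

755 ∈ ⟨1107⟩ iff 755^57 ≡ 1 (mod 1483), since |⟨1107⟩| = 57.
755^57 mod 1483 = 1.
Since 1 = 1, 755 lies in the subgroup.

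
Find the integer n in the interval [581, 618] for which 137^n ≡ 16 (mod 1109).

604

Compute 137^581 mod 1109 = 281, then multiply by 137 repeatedly:
  137^581=281  137^582=791  137^583=794  137^584=96  137^585=953
  137^586=808  137^587=905  137^588=886  137^589=501  137^590=988
  137^591=58  137^592=183  137^593=673  137^594=154  137^595=27
  137^596=372  137^597=1059  137^598=913  137^599=873  137^600=938
  137^601=971  137^602=1056  137^603=502  137^604=16
Found 16 at exponent 604.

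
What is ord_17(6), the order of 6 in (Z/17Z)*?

The order of 6 must divide p − 1 = 16 = 2^4.
Divisors: 1, 2, 4, 8, 16.
Check each in increasing order: 6^1 ≡ 6;  6^2 ≡ 2;  6^4 ≡ 4;  6^8 ≡ 16;  6^16 ≡ 1.
Smallest exponent giving 1 is 16.

16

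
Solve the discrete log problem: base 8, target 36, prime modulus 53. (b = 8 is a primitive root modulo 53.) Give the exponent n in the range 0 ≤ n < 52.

Baby-step giant-step with m = ceil(sqrt(52)) = 8.
Baby table (8^j mod 53 for j=0..7):
  0:1  1:8  2:11  3:35  4:15  5:14  6:6  7:48
Giant step factor: 8^(-8) ≡ 49 (mod 53).
Scan 36·49^i mod 53 for i = 0, 1, …:
  i=0: 36   i=1: 15
Match at i=1, j=4: n = 1·8 + 4 = 12.

12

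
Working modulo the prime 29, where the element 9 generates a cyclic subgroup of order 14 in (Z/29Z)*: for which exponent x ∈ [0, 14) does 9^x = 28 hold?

7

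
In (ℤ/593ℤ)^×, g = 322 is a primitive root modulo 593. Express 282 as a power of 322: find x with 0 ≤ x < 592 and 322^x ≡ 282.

456

Baby-step giant-step with m = ceil(sqrt(592)) = 25.
Baby table (322^j mod 593 for j=0..24):
  0:1  1:322  2:502  3:348  4:572  5:354  6:132  7:401
  8:441  9:275  10:193  11:474  12:227  13:155  14:98  15:127
  16:570  17:303  18:314  19:298  20:483  21:160  22:522  23:265
  24:531
Giant step factor: 322^(-25) ≡ 3 (mod 593).
Scan 282·3^i mod 593 for i = 0, 1, …:
  i=0: 282   i=1: 253   i=2: 166   i=3: 498
  i=4: 308   i=5: 331   i=6: 400   i=7: 14
  i=8: 42   i=9: 126     …   i=17: 44
  i=18: 132
Match at i=18, j=6: x = 18·25 + 6 = 456.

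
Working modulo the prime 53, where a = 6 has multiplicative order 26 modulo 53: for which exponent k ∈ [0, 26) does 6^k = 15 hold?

Successive powers of 6 modulo 53:
  6^0=1  6^1=6  6^2=36  6^3=4  6^4=24  6^5=38
  6^6=16  6^7=43  6^8=46  6^9=11  6^10=13  6^11=25
  6^12=44  6^13=52  6^14=47  6^15=17  6^16=49  6^17=29
  6^18=15
So 6^18 ≡ 15 (mod 53), giving k = 18.

18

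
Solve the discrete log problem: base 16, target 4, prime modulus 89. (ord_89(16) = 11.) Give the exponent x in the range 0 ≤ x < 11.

6

Successive powers of 16 modulo 89:
  16^0=1  16^1=16  16^2=78  16^3=2  16^4=32  16^5=67
  16^6=4
So 16^6 ≡ 4 (mod 89), giving x = 6.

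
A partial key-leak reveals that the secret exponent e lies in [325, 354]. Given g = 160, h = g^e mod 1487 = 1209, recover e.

Compute 160^325 mod 1487 = 91, then multiply by 160 repeatedly:
  160^325=91  160^326=1177  160^327=958  160^328=119  160^329=1196
  160^330=1024  160^331=270  160^332=77  160^333=424  160^334=925
  160^335=787  160^336=1012  160^337=1324  160^338=686  160^339=1209
Found 1209 at exponent 339.

339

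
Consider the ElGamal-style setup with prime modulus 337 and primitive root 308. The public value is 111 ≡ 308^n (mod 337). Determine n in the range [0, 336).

Baby-step giant-step with m = ceil(sqrt(336)) = 19.
Baby table (308^j mod 337 for j=0..18):
  0:1  1:308  2:167  3:212  4:255  5:19  6:123  7:140
  8:321  9:127  10:24  11:315  12:301  13:33  14:54  15:119
  16:256  17:327  18:290
Giant step factor: 308^(-19) ≡ 45 (mod 337).
Scan 111·45^i mod 337 for i = 0, 1, …:
  i=0: 111   i=1: 277   i=2: 333   i=3: 157
  i=4: 325   i=5: 134   i=6: 301
Match at i=6, j=12: n = 6·19 + 12 = 126.

126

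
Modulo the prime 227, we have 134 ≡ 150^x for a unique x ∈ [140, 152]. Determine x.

146

Compute 150^140 mod 227 = 53, then multiply by 150 repeatedly:
  150^140=53  150^141=5  150^142=69  150^143=135  150^144=47
  150^145=13  150^146=134
Found 134 at exponent 146.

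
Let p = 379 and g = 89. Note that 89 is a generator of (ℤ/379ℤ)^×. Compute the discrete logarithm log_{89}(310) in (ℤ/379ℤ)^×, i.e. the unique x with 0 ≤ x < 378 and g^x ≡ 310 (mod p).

308

Baby-step giant-step with m = ceil(sqrt(378)) = 20.
Baby table (89^j mod 379 for j=0..19):
  0:1  1:89  2:341  3:29  4:307  5:35  6:83  7:186
  8:257  9:133  10:88  11:252  12:67  13:278  14:107  15:48
  16:103  17:71  18:255  19:334
Giant step factor: 89^(-20) ≡ 104 (mod 379).
Scan 310·104^i mod 379 for i = 0, 1, …:
  i=0: 310   i=1: 25   i=2: 326   i=3: 173
  i=4: 179   i=5: 45   i=6: 132   i=7: 84
  i=8: 19   i=9: 81     …   i=14: 79
  i=15: 257
Match at i=15, j=8: x = 15·20 + 8 = 308.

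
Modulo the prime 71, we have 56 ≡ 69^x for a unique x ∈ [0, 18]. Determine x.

Compute 69^0 mod 71 = 1, then multiply by 69 repeatedly:
  69^0=1  69^1=69  69^2=4  69^3=63  69^4=16
  69^5=39  69^6=64  69^7=14  69^8=43  69^9=56
Found 56 at exponent 9.

9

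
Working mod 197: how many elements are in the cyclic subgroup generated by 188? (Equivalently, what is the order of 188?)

49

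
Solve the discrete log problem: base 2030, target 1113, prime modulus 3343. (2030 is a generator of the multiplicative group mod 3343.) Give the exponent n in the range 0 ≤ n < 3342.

366

Baby-step giant-step with m = ceil(sqrt(3342)) = 58.
Baby table (2030^j mod 3343 for j=0..57):
  0:1  1:2030  2:2324  3:747  4:2031  5:1011  6:3071  7:2778
  8:3042  9:739  10:2506  11:2477  12:438  13:3245  14:1640  15:2915
  16:340  17:1542  18:1212  19:3255  20:1882  21:2754  22:1124  23:1794
  24:1293  25:535  26:2918  27:3087  28:1828  29:110  30:2662  31:1572
  32:1938  33:2772  34:891  35:167  36:1367  37:320  38:1058  39:1534
  40:1687  41:1378  42:2592  43:3221  44:3065  45:627  46:2470  47:2943
  48:349  49:3097  50:2070  51:3292  52:103  53:1824  54:2019  55:52
  56:1927  57:500
Giant step factor: 2030^(-58) ≡ 523 (mod 3343).
Scan 1113·523^i mod 3343 for i = 0, 1, …:
  i=0: 1113   i=1: 417   i=2: 796   i=3: 1776
  i=4: 2837   i=5: 2802   i=6: 1212
Match at i=6, j=18: n = 6·58 + 18 = 366.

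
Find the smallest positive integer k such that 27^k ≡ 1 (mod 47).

The order of 27 must divide p − 1 = 46 = 2 · 23.
Divisors: 1, 2, 23, 46.
Check each in increasing order: 27^1 ≡ 27;  27^2 ≡ 24;  27^23 ≡ 1.
Smallest exponent giving 1 is 23.

23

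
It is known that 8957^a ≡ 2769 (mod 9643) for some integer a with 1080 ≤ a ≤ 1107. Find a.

1100

Compute 8957^1080 mod 9643 = 597, then multiply by 8957 repeatedly:
  8957^1080=597  8957^1081=5107  8957^1082=6650  8957^1083=8882  8957^1084=1324
  8957^1085=7821  8957^1086=5945  8957^1087=719  8957^1088=8202  8957^1089=4940
  8957^1090=5496  8957^1091=157  8957^1092=8014  8957^1093=8549  8957^1094=7973
  8957^1095=7746  8957^1096=9180  8957^1097=9042  8957^1098=7280  8957^1099=994
  8957^1100=2769
Found 2769 at exponent 1100.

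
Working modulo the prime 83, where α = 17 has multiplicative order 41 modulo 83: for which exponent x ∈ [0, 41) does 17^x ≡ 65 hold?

37

Baby-step giant-step with m = ceil(sqrt(41)) = 7.
Baby table (17^j mod 83 for j=0..6):
  0:1  1:17  2:40  3:16  4:23  5:59  6:7
Giant step factor: 17^(-7) ≡ 30 (mod 83).
Scan 65·30^i mod 83 for i = 0, 1, …:
  i=0: 65   i=1: 41   i=2: 68   i=3: 48
  i=4: 29   i=5: 40
Match at i=5, j=2: x = 5·7 + 2 = 37.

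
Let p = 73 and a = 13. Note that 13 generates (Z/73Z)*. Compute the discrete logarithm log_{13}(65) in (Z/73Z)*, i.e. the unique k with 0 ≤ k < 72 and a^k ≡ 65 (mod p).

Successive powers of 13 modulo 73:
  13^0=1  13^1=13  13^2=23  13^3=7  13^4=18  13^5=15
  13^6=49  13^7=53  13^8=32  13^9=51  13^10=6  13^11=5
  13^12=65
So 13^12 ≡ 65 (mod 73), giving k = 12.

12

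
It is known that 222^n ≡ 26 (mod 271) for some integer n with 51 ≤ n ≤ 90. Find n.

71

Compute 222^51 mod 271 = 24, then multiply by 222 repeatedly:
  222^51=24  222^52=179  222^53=172  222^54=244  222^55=239
  222^56=213  222^57=132  222^58=36  222^59=133  222^60=258
  222^61=95  222^62=223  222^63=184  222^64=198  222^65=54
  222^66=64  222^67=116  222^68=7  222^69=199  222^70=5
  222^71=26
Found 26 at exponent 71.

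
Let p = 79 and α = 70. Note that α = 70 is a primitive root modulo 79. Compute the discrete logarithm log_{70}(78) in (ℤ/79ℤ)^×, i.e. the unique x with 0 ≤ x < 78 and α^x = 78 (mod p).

Baby-step giant-step with m = ceil(sqrt(78)) = 9.
Baby table (70^j mod 79 for j=0..8):
  0:1  1:70  2:2  3:61  4:4  5:43  6:8  7:7
  8:16
Giant step factor: 70^(-9) ≡ 17 (mod 79).
Scan 78·17^i mod 79 for i = 0, 1, …:
  i=0: 78   i=1: 62   i=2: 27   i=3: 64
  i=4: 61
Match at i=4, j=3: x = 4·9 + 3 = 39.

39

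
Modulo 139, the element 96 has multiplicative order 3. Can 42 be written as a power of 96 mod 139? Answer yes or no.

yes

⟨96⟩ has order 3; its elements mod 139 are {1, 42, 96}.
42 is in this set.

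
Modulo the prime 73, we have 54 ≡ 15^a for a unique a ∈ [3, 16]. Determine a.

14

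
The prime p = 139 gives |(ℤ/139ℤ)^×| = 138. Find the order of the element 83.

The order of 83 must divide p − 1 = 138 = 2 · 3 · 23.
Divisors: 1, 2, 3, 6, 23, 46, 69, 138.
Check each in increasing order: 83^1 ≡ 83;  83^2 ≡ 78;  83^3 ≡ 80;  83^6 ≡ 6;  83^23 ≡ 96;  83^46 ≡ 42;  83^69 ≡ 1.
Smallest exponent giving 1 is 69.

69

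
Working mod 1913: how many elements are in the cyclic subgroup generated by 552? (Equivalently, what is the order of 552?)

1912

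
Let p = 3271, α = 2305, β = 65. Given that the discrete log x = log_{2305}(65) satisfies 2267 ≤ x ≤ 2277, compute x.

Compute 2305^2267 mod 3271 = 65, then multiply by 2305 repeatedly:
  2305^2267=65
Found 65 at exponent 2267.

2267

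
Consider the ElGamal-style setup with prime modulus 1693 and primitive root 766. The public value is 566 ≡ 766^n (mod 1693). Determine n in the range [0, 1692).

Baby-step giant-step with m = ceil(sqrt(1692)) = 42.
Baby table (766^j mod 1693 for j=0..41):
  0:1  1:766  2:978  3:842  4:1632  5:678  6:1290  7:1121
  8:335  9:967  10:881  11:1032  12:1574  13:268  14:435  15:1382
  16:487  17:582  18:553  19:348  20:767  21:51  22:127  23:781
  24:617  25:275  26:718  27:1456  28:1302  29:155  30:220  31:913
  32:149  33:703  34:124  35:176  36:1069  37:1135  38:901  39:1115
  40:818  41:178
Giant step factor: 766^(-42) ≡ 468 (mod 1693).
Scan 566·468^i mod 1693 for i = 0, 1, …:
  i=0: 566   i=1: 780   i=2: 1045   i=3: 1476
  i=4: 24   i=5: 1074   i=6: 1504   i=7: 1277
  i=8: 7   i=9: 1583     …   i=20: 1236
  i=21: 1135
Match at i=21, j=37: n = 21·42 + 37 = 919.

919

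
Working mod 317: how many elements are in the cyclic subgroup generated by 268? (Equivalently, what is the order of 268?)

158

The order of 268 must divide p − 1 = 316 = 2^2 · 79.
Divisors: 1, 2, 4, 79, 158, 316.
Check each in increasing order: 268^1 ≡ 268;  268^2 ≡ 182;  268^4 ≡ 156;  268^79 ≡ 316;  268^158 ≡ 1.
Smallest exponent giving 1 is 158.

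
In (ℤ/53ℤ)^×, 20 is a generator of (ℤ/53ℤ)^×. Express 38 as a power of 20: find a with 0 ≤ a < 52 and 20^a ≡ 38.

Baby-step giant-step with m = ceil(sqrt(52)) = 8.
Baby table (20^j mod 53 for j=0..7):
  0:1  1:20  2:29  3:50  4:46  5:19  6:9  7:21
Giant step factor: 20^(-8) ≡ 13 (mod 53).
Scan 38·13^i mod 53 for i = 0, 1, …:
  i=0: 38   i=1: 17   i=2: 9
Match at i=2, j=6: a = 2·8 + 6 = 22.

22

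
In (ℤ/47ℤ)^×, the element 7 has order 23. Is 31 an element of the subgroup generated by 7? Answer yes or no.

no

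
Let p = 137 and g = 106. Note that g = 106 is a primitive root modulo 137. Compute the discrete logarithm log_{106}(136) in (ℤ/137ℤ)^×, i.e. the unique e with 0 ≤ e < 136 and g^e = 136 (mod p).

Baby-step giant-step with m = ceil(sqrt(136)) = 12.
Baby table (106^j mod 137 for j=0..11):
  0:1  1:106  2:2  3:75  4:4  5:13  6:8  7:26
  8:16  9:52  10:32  11:104
Giant step factor: 106^(-12) ≡ 15 (mod 137).
Scan 136·15^i mod 137 for i = 0, 1, …:
  i=0: 136   i=1: 122   i=2: 49   i=3: 50
  i=4: 65   i=5: 16
Match at i=5, j=8: e = 5·12 + 8 = 68.

68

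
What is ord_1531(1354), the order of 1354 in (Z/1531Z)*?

255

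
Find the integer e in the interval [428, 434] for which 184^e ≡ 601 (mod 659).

433

Compute 184^428 mod 659 = 295, then multiply by 184 repeatedly:
  184^428=295  184^429=242  184^430=375  184^431=464  184^432=365
  184^433=601
Found 601 at exponent 433.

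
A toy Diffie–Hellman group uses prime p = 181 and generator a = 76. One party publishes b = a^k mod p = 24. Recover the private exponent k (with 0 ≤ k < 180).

7

Successive powers of 76 modulo 181:
  76^0=1  76^1=76  76^2=165  76^3=51  76^4=75  76^5=89
  76^6=67  76^7=24
So 76^7 ≡ 24 (mod 181), giving k = 7.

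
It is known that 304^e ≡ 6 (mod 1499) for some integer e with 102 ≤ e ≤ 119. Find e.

Compute 304^102 mod 1499 = 682, then multiply by 304 repeatedly:
  304^102=682  304^103=466  304^104=758  304^105=1085  304^106=60
  304^107=252  304^108=159  304^109=368  304^110=946  304^111=1275
  304^112=858  304^113=6
Found 6 at exponent 113.

113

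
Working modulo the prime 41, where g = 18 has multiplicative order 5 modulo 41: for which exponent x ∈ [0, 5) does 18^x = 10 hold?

Successive powers of 18 modulo 41:
  18^0=1  18^1=18  18^2=37  18^3=10
So 18^3 ≡ 10 (mod 41), giving x = 3.

3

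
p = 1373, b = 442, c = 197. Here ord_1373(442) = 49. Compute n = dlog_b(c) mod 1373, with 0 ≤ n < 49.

Baby-step giant-step with m = ceil(sqrt(49)) = 7.
Baby table (442^j mod 1373 for j=0..6):
  0:1  1:442  2:398  3:172  4:509  5:1179  6:751
Giant step factor: 442^(-7) ≡ 428 (mod 1373).
Scan 197·428^i mod 1373 for i = 0, 1, …:
  i=0: 197   i=1: 563   i=2: 689   i=3: 1070
  i=4: 751
Match at i=4, j=6: n = 4·7 + 6 = 34.

34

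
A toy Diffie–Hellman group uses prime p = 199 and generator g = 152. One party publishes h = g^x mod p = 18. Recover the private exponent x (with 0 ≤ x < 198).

90

Baby-step giant-step with m = ceil(sqrt(198)) = 15.
Baby table (152^j mod 199 for j=0..14):
  0:1  1:152  2:20  3:55  4:2  5:105  6:40  7:110
  8:4  9:11  10:80  11:21  12:8  13:22  14:160
Giant step factor: 152^(-15) ≡ 109 (mod 199).
Scan 18·109^i mod 199 for i = 0, 1, …:
  i=0: 18   i=1: 171   i=2: 132   i=3: 60
  i=4: 172   i=5: 42   i=6: 1
Match at i=6, j=0: x = 6·15 + 0 = 90.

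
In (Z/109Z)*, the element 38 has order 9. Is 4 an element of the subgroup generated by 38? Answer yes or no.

no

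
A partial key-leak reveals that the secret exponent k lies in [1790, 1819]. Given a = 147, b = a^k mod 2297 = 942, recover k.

Compute 147^1790 mod 2297 = 1658, then multiply by 147 repeatedly:
  147^1790=1658  147^1791=244  147^1792=1413  147^1793=981  147^1794=1793
  147^1795=1713  147^1796=1438  147^1797=62  147^1798=2223  147^1799=607
  147^1800=1943  147^1801=793  147^1802=1721  147^1803=317  147^1804=659
  147^1805=399  147^1806=1228  147^1807=1350  147^1808=908  147^1809=250
  147^1810=2295  147^1811=2003  147^1812=425  147^1813=456  147^1814=419
  147^1815=1871  147^1816=1694  147^1817=942
Found 942 at exponent 1817.

1817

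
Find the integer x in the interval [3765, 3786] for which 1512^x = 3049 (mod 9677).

3778

Compute 1512^3765 mod 9677 = 1136, then multiply by 1512 repeatedly:
  1512^3765=1136  1512^3766=4803  1512^3767=4386  1512^3768=2887  1512^3769=817
  1512^3770=6325  1512^3771=2524  1512^3772=3550  1512^3773=6542  1512^3774=1610
  1512^3775=5393  1512^3776=6182  1512^3777=8879  1512^3778=3049
Found 3049 at exponent 3778.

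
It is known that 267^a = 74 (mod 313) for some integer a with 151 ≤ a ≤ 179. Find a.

173

Compute 267^151 mod 313 = 282, then multiply by 267 repeatedly:
  267^151=282  267^152=174  267^153=134  267^154=96  267^155=279
  267^156=312  267^157=46  267^158=75  267^159=306  267^160=9
  267^161=212  267^162=264  267^163=63  267^164=232  267^165=283
  267^166=128  267^167=59  267^168=103  267^169=270  267^170=100
  267^171=95  267^172=12  267^173=74
Found 74 at exponent 173.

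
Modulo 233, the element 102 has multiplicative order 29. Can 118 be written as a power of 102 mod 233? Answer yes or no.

118 ∈ ⟨102⟩ iff 118^29 ≡ 1 (mod 233), since |⟨102⟩| = 29.
118^29 mod 233 = 221.
Since 221 ≠ 1, 118 does not lie in the subgroup.

no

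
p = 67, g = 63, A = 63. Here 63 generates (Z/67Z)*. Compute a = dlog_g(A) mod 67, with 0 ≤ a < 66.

1

Successive powers of 63 modulo 67:
  63^0=1  63^1=63
So 63^1 ≡ 63 (mod 67), giving a = 1.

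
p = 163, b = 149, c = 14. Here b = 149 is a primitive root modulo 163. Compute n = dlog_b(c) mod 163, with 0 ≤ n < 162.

82

Baby-step giant-step with m = ceil(sqrt(162)) = 13.
Baby table (149^j mod 163 for j=0..12):
  0:1  1:149  2:33  3:27  4:111  5:76  6:77  7:63
  8:96  9:123  10:71  11:147  12:61
Giant step factor: 149^(-13) ≡ 117 (mod 163).
Scan 14·117^i mod 163 for i = 0, 1, …:
  i=0: 14   i=1: 8   i=2: 121   i=3: 139
  i=4: 126   i=5: 72   i=6: 111
Match at i=6, j=4: n = 6·13 + 4 = 82.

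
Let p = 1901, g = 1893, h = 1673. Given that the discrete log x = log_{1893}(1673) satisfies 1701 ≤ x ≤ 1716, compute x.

1707

Compute 1893^1701 mod 1901 = 1667, then multiply by 1893 repeatedly:
  1893^1701=1667  1893^1702=1872  1893^1703=232  1893^1704=45  1893^1705=1541
  1893^1706=979  1893^1707=1673
Found 1673 at exponent 1707.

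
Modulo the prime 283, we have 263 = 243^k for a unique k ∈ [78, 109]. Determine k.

82

Compute 243^78 mod 283 = 64, then multiply by 243 repeatedly:
  243^78=64  243^79=270  243^80=237  243^81=142  243^82=263
Found 263 at exponent 82.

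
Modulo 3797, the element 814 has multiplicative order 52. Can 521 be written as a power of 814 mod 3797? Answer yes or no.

521 ∈ ⟨814⟩ iff 521^52 ≡ 1 (mod 3797), since |⟨814⟩| = 52.
521^52 mod 3797 = 1178.
Since 1178 ≠ 1, 521 does not lie in the subgroup.

no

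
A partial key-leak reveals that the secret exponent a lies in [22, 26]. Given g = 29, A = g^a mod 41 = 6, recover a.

23

Compute 29^22 mod 41 = 20, then multiply by 29 repeatedly:
  29^22=20  29^23=6
Found 6 at exponent 23.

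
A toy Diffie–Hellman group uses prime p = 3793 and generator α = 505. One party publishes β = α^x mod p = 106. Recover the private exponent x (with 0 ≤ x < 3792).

2231

Baby-step giant-step with m = ceil(sqrt(3792)) = 62.
Baby table (505^j mod 3793 for j=0..61):
  0:1  1:505  2:894  3:103  4:2706  5:1050  6:3023  7:1829
  8:1946  9:343  10:2530  11:3202  12:1192  13:2666  14:3608  15:1400
  16:1502  17:3703  18:66  19:2986  20:2109  21:3005  22:325  23:1026
  24:2282  25:3131  26:3267  27:3673  28:88  29:2717  30:2812  31:1478
  32:2962  33:1368  34:514  35:1646  36:563  37:3633  38:2646  39:1094
  40:2485  41:3235  42:2685  43:1824  44:3214  45:3459  46:2015  47:1051
  48:3528  49:2723  50:2049  51:3049  52:3580  53:2432  54:3021  55:819
  56:158  57:137  58:911  59:1102  60:2732  61:2801
Giant step factor: 505^(-62) ≡ 601 (mod 3793).
Scan 106·601^i mod 3793 for i = 0, 1, …:
  i=0: 106   i=1: 3018   i=2: 764   i=3: 211
  i=4: 1642   i=5: 662   i=6: 3390   i=7: 549
  i=8: 3751   i=9: 1309     …   i=34: 1046
  i=35: 2801
Match at i=35, j=61: x = 35·62 + 61 = 2231.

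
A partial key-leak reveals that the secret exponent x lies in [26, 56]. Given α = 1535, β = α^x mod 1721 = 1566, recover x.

30

Compute 1535^26 mod 1721 = 938, then multiply by 1535 repeatedly:
  1535^26=938  1535^27=1074  1535^28=1593  1535^29=1435  1535^30=1566
Found 1566 at exponent 30.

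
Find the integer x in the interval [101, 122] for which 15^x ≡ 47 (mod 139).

104

Compute 15^101 mod 139 = 101, then multiply by 15 repeatedly:
  15^101=101  15^102=125  15^103=68  15^104=47
Found 47 at exponent 104.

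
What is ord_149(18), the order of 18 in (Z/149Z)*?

148

The order of 18 must divide p − 1 = 148 = 2^2 · 37.
Divisors: 1, 2, 4, 37, 74, 148.
Check each in increasing order: 18^1 ≡ 18;  18^2 ≡ 26;  18^4 ≡ 80;  18^37 ≡ 44;  18^74 ≡ 148;  18^148 ≡ 1.
Smallest exponent giving 1 is 148.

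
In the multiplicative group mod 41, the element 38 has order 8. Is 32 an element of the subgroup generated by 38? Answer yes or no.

32 ∈ ⟨38⟩ iff 32^8 ≡ 1 (mod 41), since |⟨38⟩| = 8.
32^8 mod 41 = 1.
Since 1 = 1, 32 lies in the subgroup.

yes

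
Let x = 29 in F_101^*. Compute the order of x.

100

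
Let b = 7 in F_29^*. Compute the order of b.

The order of 7 must divide p − 1 = 28 = 2^2 · 7.
Divisors: 1, 2, 4, 7, 14, 28.
Check each in increasing order: 7^1 ≡ 7;  7^2 ≡ 20;  7^4 ≡ 23;  7^7 ≡ 1.
Smallest exponent giving 1 is 7.

7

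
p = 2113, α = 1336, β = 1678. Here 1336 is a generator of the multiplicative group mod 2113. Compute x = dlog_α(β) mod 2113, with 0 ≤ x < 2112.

11

Baby-step giant-step with m = ceil(sqrt(2112)) = 46.
Baby table (1336^j mod 2113 for j=0..45):
  0:1  1:1336  2:1524  3:1245  4:389  5:2019  6:1196  7:428
  8:1298  9:1468  10:384  11:1678  12:2028  13:542  14:1466  15:1938
  16:743  17:1651  18:1877  19:1654  20:1659  21:2000  22:1168  23:1054
  24:886  25:416  26:57  27:84  28:235  29:1236  30:1043  31:981
  32:556  33:1153  34:31  35:1269  36:758  37:561  38:1494  39:1312
  40:1155  41:590  42:91  43:1135  44:1339  45:1306
Giant step factor: 1336^(-46) ≡ 1437 (mod 2113).
Scan 1678·1437^i mod 2113 for i = 0, 1, …:
  i=0: 1678
Match at i=0, j=11: x = 0·46 + 11 = 11.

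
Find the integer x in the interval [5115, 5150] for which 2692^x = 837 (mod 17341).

Compute 2692^5115 mod 17341 = 10449, then multiply by 2692 repeatedly:
  2692^5115=10449  2692^5116=1606  2692^5117=5443  2692^5118=16752  2692^5119=9784
  2692^5120=14890  2692^5121=8829  2692^5122=10498  2692^5123=12127  2692^5124=10122
  2692^5125=5713  2692^5126=15270  2692^5127=8670  2692^5128=15995  2692^5129=837
Found 837 at exponent 5129.

5129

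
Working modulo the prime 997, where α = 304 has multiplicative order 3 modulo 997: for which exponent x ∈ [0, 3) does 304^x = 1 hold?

0

Successive powers of 304 modulo 997:
  304^0=1
So 304^0 ≡ 1 (mod 997), giving x = 0.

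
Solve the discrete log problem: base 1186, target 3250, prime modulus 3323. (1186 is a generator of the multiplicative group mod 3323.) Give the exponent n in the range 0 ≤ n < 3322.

Baby-step giant-step with m = ceil(sqrt(3322)) = 58.
Baby table (1186^j mod 3323 for j=0..57):
  0:1  1:1186  2:967  3:427  4:1326  5:857  6:2887  7:1292
  8:409  9:3239  10:66  11:1847  12:685  13:1598  14:1118  15:71
  16:1131  17:2197  18:410  19:1102  20:1033  21:2274  22:2011  23:2455
  24:682  25:1363  26:1540  27:2113  28:476  29:2949  30:1718  31:549
  32:3129  33:2526  34:1813  35:237  36:1950  37:3215  38:1509  39:1900
  40:406  41:3004  42:488  43:566  44:30  45:2350  46:2426  47:2841
  48:3227  49:2449  50:212  51:2207  52:2301  53:803  54:1980  55:2242
  56:612  57:1418
Giant step factor: 1186^(-58) ≡ 2712 (mod 3323).
Scan 3250·2712^i mod 3323 for i = 0, 1, …:
  i=0: 3250   i=1: 1404   i=2: 2813   i=3: 2571
  i=4: 898   i=5: 2940   i=6: 1403   i=7: 101
  i=8: 1426   i=9: 2663     …   i=48: 399
  i=49: 2113
Match at i=49, j=27: n = 49·58 + 27 = 2869.

2869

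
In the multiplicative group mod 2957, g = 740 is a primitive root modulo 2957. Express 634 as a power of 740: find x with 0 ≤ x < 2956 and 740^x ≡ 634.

Baby-step giant-step with m = ceil(sqrt(2956)) = 55.
Baby table (740^j mod 2957 for j=0..54):
  0:1  1:740  2:555  3:2634  4:497  5:1112  6:834  7:2104
  8:1578  9:2662  10:518  11:1867  12:661  13:1235  14:187  15:2358
  16:290  17:1696  18:1272  19:954  20:2194  21:167  22:2343  23:1018
  24:2242  25:203  26:2370  27:299  28:2442  29:353  30:1004  31:753
  32:1304  33:978  34:2212  35:1659  36:505  37:1118  38:2317  39:2477
  40:2597  41:2687  42:1276  43:957  44:1457  45:1832  46:1374  47:2509
  48:2621  49:2705  50:2768  51:2076  52:1557  53:1907  54:691
Giant step factor: 740^(-55) ≡ 669 (mod 2957).
Scan 634·669^i mod 2957 for i = 0, 1, …:
  i=0: 634   i=1: 1295   i=2: 2911   i=3: 1753
  i=4: 1785   i=5: 2494   i=6: 738   i=7: 2860
  i=8: 161   i=9: 1257     …   i=42: 1872
  i=43: 1557
Match at i=43, j=52: x = 43·55 + 52 = 2417.

2417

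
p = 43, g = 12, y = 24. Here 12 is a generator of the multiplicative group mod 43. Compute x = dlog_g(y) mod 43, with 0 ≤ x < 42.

16

Successive powers of 12 modulo 43:
  12^0=1  12^1=12  12^2=15  12^3=8  12^4=10  12^5=34
  12^6=21  12^7=37  12^8=14  12^9=39  12^10=38  12^11=26
  12^12=11  12^13=3  12^14=36  12^15=2  12^16=24
So 12^16 ≡ 24 (mod 43), giving x = 16.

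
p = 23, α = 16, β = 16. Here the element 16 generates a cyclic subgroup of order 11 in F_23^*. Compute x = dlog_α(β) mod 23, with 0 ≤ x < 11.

1

Successive powers of 16 modulo 23:
  16^0=1  16^1=16
So 16^1 ≡ 16 (mod 23), giving x = 1.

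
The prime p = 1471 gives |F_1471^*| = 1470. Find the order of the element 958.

245

The order of 958 must divide p − 1 = 1470 = 2 · 3 · 5 · 7^2.
Divisors: 1, 2, 3, 5, 6, 7, 10, 14, 15, 21, 30, 35, 42, 49, 70, 98, 105, 147, 210, 245, 294, 490, 735, 1470.
Check each in increasing order: 958^1 ≡ 958;  958^2 ≡ 1331;  958^3 ≡ 1212;  958^5 ≡ 956;  958^6 ≡ 886;  958^7 ≡ 21;  958^10 ≡ 445;  958^14 ≡ 441;  958^15 ≡ 301;  958^21 ≡ 435;  958^30 ≡ 870;  958^35 ≡ 605;  958^42 ≡ 937;  958^49 ≡ 554;  958^70 ≡ 1217;  958^98 ≡ 948;  958^105 ≡ 785;  958^147 ≡ 45;  958^210 ≡ 1347;  958^245 ≡ 1.
Smallest exponent giving 1 is 245.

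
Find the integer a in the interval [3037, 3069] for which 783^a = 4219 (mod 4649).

3039

Compute 783^3037 mod 4649 = 1165, then multiply by 783 repeatedly:
  783^3037=1165  783^3038=991  783^3039=4219
Found 4219 at exponent 3039.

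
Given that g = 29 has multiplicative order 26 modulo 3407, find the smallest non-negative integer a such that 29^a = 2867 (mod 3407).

Successive powers of 29 modulo 3407:
  29^0=1  29^1=29  29^2=841  29^3=540  29^4=2032  29^5=1009
  29^6=2005  29^7=226  29^8=3147  29^9=2681  29^10=2795  29^11=2694
  29^12=3172  29^13=3406  29^14=3378  29^15=2566  29^16=2867
So 29^16 ≡ 2867 (mod 3407), giving a = 16.

16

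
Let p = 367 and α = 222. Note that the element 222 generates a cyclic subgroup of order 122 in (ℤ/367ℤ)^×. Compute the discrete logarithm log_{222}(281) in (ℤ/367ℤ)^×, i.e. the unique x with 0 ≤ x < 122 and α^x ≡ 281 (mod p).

40

Baby-step giant-step with m = ceil(sqrt(122)) = 12.
Baby table (222^j mod 367 for j=0..11):
  0:1  1:222  2:106  3:44  4:226  5:260  6:101  7:35
  8:63  9:40  10:72  11:203
Giant step factor: 222^(-12) ≡ 137 (mod 367).
Scan 281·137^i mod 367 for i = 0, 1, …:
  i=0: 281   i=1: 329   i=2: 299   i=3: 226
Match at i=3, j=4: x = 3·12 + 4 = 40.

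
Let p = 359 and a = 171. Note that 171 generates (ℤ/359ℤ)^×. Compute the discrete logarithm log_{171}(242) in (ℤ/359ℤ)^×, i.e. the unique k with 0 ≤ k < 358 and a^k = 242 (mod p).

Baby-step giant-step with m = ceil(sqrt(358)) = 19.
Baby table (171^j mod 359 for j=0..18):
  0:1  1:171  2:162  3:59  4:37  5:224  6:250  7:29
  8:292  9:31  10:275  11:355  12:34  13:70  14:123  15:211
  16:181  17:77  18:243
Giant step factor: 171^(-19) ≡ 71 (mod 359).
Scan 242·71^i mod 359 for i = 0, 1, …:
  i=0: 242   i=1: 309   i=2: 40   i=3: 327
  i=4: 241   i=5: 238   i=6: 25   i=7: 339
  i=8: 16   i=9: 59
Match at i=9, j=3: k = 9·19 + 3 = 174.

174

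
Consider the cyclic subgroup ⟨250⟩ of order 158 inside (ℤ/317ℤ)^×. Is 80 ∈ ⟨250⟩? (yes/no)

no

80 ∈ ⟨250⟩ iff 80^158 ≡ 1 (mod 317), since |⟨250⟩| = 158.
80^158 mod 317 = 316.
Since 316 ≠ 1, 80 does not lie in the subgroup.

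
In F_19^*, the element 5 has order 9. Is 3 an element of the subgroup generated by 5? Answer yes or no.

no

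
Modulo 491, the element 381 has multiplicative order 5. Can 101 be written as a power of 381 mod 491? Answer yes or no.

⟨381⟩ has order 5; its elements mod 491 are {1, 101, 183, 316, 381}.
101 is in this set.

yes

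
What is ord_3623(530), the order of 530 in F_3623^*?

1811

The order of 530 must divide p − 1 = 3622 = 2 · 1811.
Divisors: 1, 2, 1811, 3622.
Check each in increasing order: 530^1 ≡ 530;  530^2 ≡ 1929;  530^1811 ≡ 1.
Smallest exponent giving 1 is 1811.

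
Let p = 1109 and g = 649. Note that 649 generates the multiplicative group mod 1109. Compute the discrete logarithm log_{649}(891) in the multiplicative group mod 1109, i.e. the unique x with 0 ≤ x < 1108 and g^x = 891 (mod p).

Baby-step giant-step with m = ceil(sqrt(1108)) = 34.
Baby table (649^j mod 1109 for j=0..33):
  0:1  1:649  2:890  3:930  4:274  5:386  6:989  7:859
  8:773  9:409  10:390  11:258  12:1092  13:57  14:396  15:825
  16:887  17:92  18:931  19:923  20:167  21:810  22:24  23:50
  24:289  25:140  26:1031  27:392  28:447  29:654  30:808  31:944
  32:488  33:647
Giant step factor: 649^(-34) ≡ 405 (mod 1109).
Scan 891·405^i mod 1109 for i = 0, 1, …:
  i=0: 891   i=1: 430   i=2: 37   i=3: 568
  i=4: 477   i=5: 219   i=6: 1084   i=7: 965
  i=8: 457   i=9: 991     …   i=20: 282
  i=21: 1092
Match at i=21, j=12: x = 21·34 + 12 = 726.

726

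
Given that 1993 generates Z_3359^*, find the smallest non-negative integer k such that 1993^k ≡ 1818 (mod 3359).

2367

Baby-step giant-step with m = ceil(sqrt(3358)) = 58.
Baby table (1993^j mod 3359 for j=0..57):
  0:1  1:1993  2:1711  3:638  4:1832  5:3302  6:605  7:3243
  8:583  9:3064  10:3249  11:2464  12:3253  13:359  14:20  15:2911
  16:630  17:2683  18:3050  19:2219  20:2023  21:1039  22:1583  23:818
  24:1159  25:2254  26:1239  27:462  28:400  29:1117  30:2523  31:3275
  32:538  33:713  34:152  35:626  36:1429  37:2924  38:3026  39:1413
  40:1267  41:2522  42:1282  43:2186  44:75  45:1679  46:683  47:824
  48:3040  49:2443  50:1708  51:1377  52:58  53:1388  54:1827  55:55
  56:2127  57:53
Giant step factor: 1993^(-58) ≡ 2152 (mod 3359).
Scan 1818·2152^i mod 3359 for i = 0, 1, …:
  i=0: 1818   i=1: 2460   i=2: 136   i=3: 439
  i=4: 849   i=5: 3111   i=6: 385   i=7: 2206
  i=8: 1045   i=9: 1669     …   i=39: 3247
  i=40: 824
Match at i=40, j=47: k = 40·58 + 47 = 2367.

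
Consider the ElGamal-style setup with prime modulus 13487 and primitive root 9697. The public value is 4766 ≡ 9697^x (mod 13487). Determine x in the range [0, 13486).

3643

Baby-step giant-step with m = ceil(sqrt(13486)) = 117.
Baby table (9697^j mod 13487 for j=0..116):
  0:1  1:9697  2:445  3:12812  4:9207  5:9826  6:10554  7:2782
  8:3054  9:10673  10:10330  11:2061  12:11270  13:29  14:11473  15:12905
  16:7399  17:10750  18:1727  19:9352  20:13243  21:7644  22:12803  23:2856
  24:5821  25:3142  26:841  27:9029  28:10096  29:12266  30:1549  31:9622
  32:1468  33:6411  34:5884  35:7138  36:1902  37:6965  38:10196  39:10902
  40:5588  41:9557  42:5052  43:4460  44:9298  45:2111  46:10588  47:8792
  48:4697  49:1210  50:13167  51:12457  52:5957  53:208  54:7413  55:11638
  56:7957  57:13389  58:7271  59:10338  60:12202  61:1343  62:8116  63:4207
  64:10591  65:10909  66:6032  67:12672  68:327  69:1474  70:10645  71:8554
  72:3088  73:3196  74:11973  75:6085  76:620  77:10425  78:6160  79:13084
  80:3339  81:9483  82:2285  83:11991  84:5300  85:8630  86:11762  87:10042
  88:1134  89:4493  90:5611  91:3309  92:1800  93:2422  94:5267  95:12317
  96:10564  97:5343  98:7504  99:3923  100:7991  101:5912  102:8914  103:875
  104:1552  105:11739  106:2803  107:4386  108:6531  109:9642  110:6590  111:1824
  112:5871  113:2460  114:9604  115:2253  116:11888
Giant step factor: 9697^(-117) ≡ 1664 (mod 13487).
Scan 4766·1664^i mod 13487 for i = 0, 1, …:
  i=0: 4766   i=1: 268   i=2: 881   i=3: 9388
  i=4: 3686   i=5: 10406   i=6: 11763   i=7: 3995
  i=8: 12076   i=9: 12321     …   i=30: 6675
  i=31: 7399
Match at i=31, j=16: x = 31·117 + 16 = 3643.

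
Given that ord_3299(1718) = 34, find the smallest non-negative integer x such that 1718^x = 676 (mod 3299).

24

Successive powers of 1718 modulo 3299:
  1718^0=1  1718^1=1718  1718^2=2218  1718^3=179  1718^4=715  1718^5=1142
  1718^6=2350  1718^7=2623  1718^8=3179  1718^9=1677  1718^10=1059  1718^11=1613
  1718^12=3273  1718^13=1518  1718^14=1714  1718^15=1944  1718^16=1204  1718^17=3298
  1718^18=1581  1718^19=1081  1718^20=3120  1718^21=2584  1718^22=2157  1718^23=949
  1718^24=676
So 1718^24 ≡ 676 (mod 3299), giving x = 24.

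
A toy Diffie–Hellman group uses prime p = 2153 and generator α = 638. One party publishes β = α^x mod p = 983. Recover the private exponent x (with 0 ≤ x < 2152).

1492

Baby-step giant-step with m = ceil(sqrt(2152)) = 47.
Baby table (638^j mod 2153 for j=0..46):
  0:1  1:638  2:127  3:1365  4:1058  5:1115  6:880  7:1660
  8:1957  9:1979  10:944  11:1585  12:1473  13:1066  14:1913  15:1896
  16:1815  17:1809  18:134  19:1525  20:1947  21:2058  22:1827  23:853
  24:1658  25:681  26:1725  27:367  28:1622  29:1396  30:1459  31:746
  32:135  33:10  34:2074  35:1270  36:732  37:1968  38:385  39:188
  40:1529  41:193  42:413  43:828  44:779  45:1812  46:2048
Giant step factor: 638^(-47) ≡ 1630 (mod 2153).
Scan 983·1630^i mod 2153 for i = 0, 1, …:
  i=0: 983   i=1: 458   i=2: 1602   i=3: 1824
  i=4: 1980   i=5: 53   i=6: 270   i=7: 888
  i=8: 624   i=9: 904     …   i=30: 648
  i=31: 1270
Match at i=31, j=35: x = 31·47 + 35 = 1492.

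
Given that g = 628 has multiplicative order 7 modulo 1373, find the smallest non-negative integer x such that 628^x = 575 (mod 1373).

Successive powers of 628 modulo 1373:
  628^0=1  628^1=628  628^2=333  628^3=428  628^4=1049  628^5=1105
  628^6=575
So 628^6 ≡ 575 (mod 1373), giving x = 6.

6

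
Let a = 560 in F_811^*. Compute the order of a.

405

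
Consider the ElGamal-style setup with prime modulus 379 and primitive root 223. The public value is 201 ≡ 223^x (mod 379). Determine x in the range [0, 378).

Baby-step giant-step with m = ceil(sqrt(378)) = 20.
Baby table (223^j mod 379 for j=0..19):
  0:1  1:223  2:80  3:27  4:336  5:265  6:350  7:355
  8:333  9:354  10:110  11:274  12:83  13:317  14:197  15:346
  16:221  17:13  18:246  19:282
Giant step factor: 223^(-20) ≡ 203 (mod 379).
Scan 201·203^i mod 379 for i = 0, 1, …:
  i=0: 201   i=1: 250   i=2: 343   i=3: 272
  i=4: 261   i=5: 302   i=6: 287   i=7: 274
Match at i=7, j=11: x = 7·20 + 11 = 151.

151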